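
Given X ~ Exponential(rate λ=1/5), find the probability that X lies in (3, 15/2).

P(3 < X < 15/2) = ∫_{3}^{15/2} f(x) dx
where f(x) = \frac{e^{- \frac{x}{5}}}{5}
= - \frac{1}{e^{\frac{3}{2}}} + e^{- \frac{3}{5}}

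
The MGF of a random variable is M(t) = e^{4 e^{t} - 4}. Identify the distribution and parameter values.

The MGF M(t) = e^{4 e^{t} - 4} is the standard form for the Poisson distribution.
Comparing with the known MGF formula identifies: Poisson(λ=4)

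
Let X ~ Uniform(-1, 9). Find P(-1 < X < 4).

P(-1 < X < 4) = ∫_{-1}^{4} f(x) dx
where f(x) = \frac{1}{10}
= \frac{1}{2}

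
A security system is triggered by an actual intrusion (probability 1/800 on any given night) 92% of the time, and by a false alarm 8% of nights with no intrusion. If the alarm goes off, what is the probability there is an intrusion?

Let D = the rare event, + = positive/flagged.
P(D) = 1/800
P(+|D) = 92/100 = 23/25
P(+|D') = 8/100 = 2/25
P(+) = P(+|D)P(D) + P(+|D')P(D')
     = \frac{23}{25} × \frac{1}{800} + \frac{2}{25} × \frac{799}{800}
     = \frac{1621}{20000}
P(D|+) = P(+|D)P(D)/P(+) = \frac{23}{1621}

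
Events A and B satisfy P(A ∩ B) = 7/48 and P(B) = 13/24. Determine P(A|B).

P(A|B) = P(A ∩ B) / P(B)
= (7/48) / (13/24)
= 7/26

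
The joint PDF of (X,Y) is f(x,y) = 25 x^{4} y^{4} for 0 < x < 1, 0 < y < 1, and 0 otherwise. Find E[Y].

E[Y] = ∫_0^1 ∫_0^1 y × f(x,y) dx dy
= \frac{5}{6}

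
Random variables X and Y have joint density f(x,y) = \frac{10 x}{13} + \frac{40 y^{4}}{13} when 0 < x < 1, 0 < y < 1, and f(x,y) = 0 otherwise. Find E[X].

E[X] = ∫_0^1 ∫_0^1 x × f(x,y) dy dx
= ∫_0^1 ∫_0^1 x × (\frac{10 x}{13} + \frac{40 y^{4}}{13}) dy dx
= \frac{22}{39}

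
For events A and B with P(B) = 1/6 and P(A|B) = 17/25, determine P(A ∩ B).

By definition, P(A|B) = P(A ∩ B) / P(B)
So P(A ∩ B) = P(A|B) × P(B)
= 17/25 × 1/6
= 17/150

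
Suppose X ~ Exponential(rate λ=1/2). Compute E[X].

For X ~ Exponential(rate λ=1/2), the expected value is:
E[X] = 2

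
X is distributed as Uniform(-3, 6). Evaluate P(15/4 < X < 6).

P(15/4 < X < 6) = ∫_{15/4}^{6} f(x) dx
where f(x) = \frac{1}{9}
= \frac{1}{4}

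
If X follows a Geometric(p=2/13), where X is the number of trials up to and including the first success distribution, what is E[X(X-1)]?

E[X(X-1)] = E[X² - X] = E[X²] - E[X]
E[X] = \frac{13}{2}
E[X²] = Var(X) + (E[X])² = \frac{143}{4} + (\frac{13}{2})² = 78
E[X(X-1)] = 78 - \frac{13}{2} = \frac{143}{2}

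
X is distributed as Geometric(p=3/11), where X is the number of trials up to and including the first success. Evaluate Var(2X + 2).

For X ~ Geometric(p=3/11), where X is the number of trials up to and including the first success:
Var(X) = \frac{88}{9}
Var(2X + 2) = (2)² × Var(X) = 4 × \frac{88}{9} = \frac{352}{9}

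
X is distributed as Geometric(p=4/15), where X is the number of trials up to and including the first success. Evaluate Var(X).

For X ~ Geometric(p=4/15), where X is the number of trials up to and including the first success:
Var(X) = \frac{165}{16}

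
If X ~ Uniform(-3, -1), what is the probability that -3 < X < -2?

P(-3 < X < -2) = ∫_{-3}^{-2} f(x) dx
where f(x) = \frac{1}{2}
= \frac{1}{2}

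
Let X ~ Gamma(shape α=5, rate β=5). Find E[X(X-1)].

E[X(X-1)] = E[X² - X] = E[X²] - E[X]
E[X] = 1
E[X²] = Var(X) + (E[X])² = \frac{1}{5} + (1)² = \frac{6}{5}
E[X(X-1)] = \frac{6}{5} - 1 = \frac{1}{5}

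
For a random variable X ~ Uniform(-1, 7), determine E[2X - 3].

For X ~ Uniform(-1, 7):
E[X] = 3
E[2X - 3] = 2 × E[X] - 3 = 3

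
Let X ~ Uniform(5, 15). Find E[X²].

Using the identity E[X²] = Var(X) + (E[X])²:
E[X] = 10
Var(X) = \frac{25}{3}
E[X²] = \frac{25}{3} + (10)²
= \frac{325}{3}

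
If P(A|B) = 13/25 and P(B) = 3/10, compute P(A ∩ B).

By definition, P(A|B) = P(A ∩ B) / P(B)
So P(A ∩ B) = P(A|B) × P(B)
= 13/25 × 3/10
= 39/250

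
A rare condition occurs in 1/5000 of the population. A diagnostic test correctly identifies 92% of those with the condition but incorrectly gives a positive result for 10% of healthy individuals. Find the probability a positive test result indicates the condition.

Let D = the rare event, + = positive/flagged.
P(D) = 1/5000
P(+|D) = 92/100 = 23/25
P(+|D') = 10/100 = 1/10
P(+) = P(+|D)P(D) + P(+|D')P(D')
     = \frac{23}{25} × \frac{1}{5000} + \frac{1}{10} × \frac{4999}{5000}
     = \frac{25041}{250000}
P(D|+) = P(+|D)P(D)/P(+) = \frac{46}{25041}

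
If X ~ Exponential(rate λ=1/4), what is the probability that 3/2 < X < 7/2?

P(3/2 < X < 7/2) = ∫_{3/2}^{7/2} f(x) dx
where f(x) = \frac{e^{- \frac{x}{4}}}{4}
= - \frac{1 - e^{\frac{1}{2}}}{e^{\frac{7}{8}}}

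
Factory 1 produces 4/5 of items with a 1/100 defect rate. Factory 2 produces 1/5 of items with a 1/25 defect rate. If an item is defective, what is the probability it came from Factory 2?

Using Bayes' theorem:
P(F1) = 4/5, P(D|F1) = 1/100
P(F2) = 1/5, P(D|F2) = 1/25
P(D) = P(D|F1)P(F1) + P(D|F2)P(F2)
     = \frac{2}{125}
P(F2|D) = P(D|F2)P(F2) / P(D)
= \frac{1}{2}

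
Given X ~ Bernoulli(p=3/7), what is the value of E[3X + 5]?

For X ~ Bernoulli(p=3/7):
E[X] = \frac{3}{7}
E[3X + 5] = 3 × E[X] + 5 = \frac{44}{7}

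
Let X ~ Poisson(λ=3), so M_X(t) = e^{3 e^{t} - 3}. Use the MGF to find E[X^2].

To find E[X^2], compute M^(2)(0):
M^(1)(t) = 3 e^{t} e^{3 e^{t} - 3}
M^(2)(t) = 9 e^{2 t} e^{3 e^{t} - 3} + 3 e^{t} e^{3 e^{t} - 3}
M^(2)(0) = 12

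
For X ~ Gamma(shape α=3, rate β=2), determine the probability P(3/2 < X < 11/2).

P(3/2 < X < 11/2) = ∫_{3/2}^{11/2} f(x) dx
where f(x) = 4 x^{2} e^{- 2 x}
= \frac{-145 + 17 e^{8}}{2 e^{11}}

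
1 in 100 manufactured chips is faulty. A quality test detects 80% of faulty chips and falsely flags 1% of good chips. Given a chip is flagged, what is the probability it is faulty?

Let D = the rare event, + = positive/flagged.
P(D) = 1/100
P(+|D) = 80/100 = 4/5
P(+|D') = 1/100
P(+) = P(+|D)P(D) + P(+|D')P(D')
     = \frac{4}{5} × \frac{1}{100} + \frac{1}{100} × \frac{99}{100}
     = \frac{179}{10000}
P(D|+) = P(+|D)P(D)/P(+) = \frac{80}{179}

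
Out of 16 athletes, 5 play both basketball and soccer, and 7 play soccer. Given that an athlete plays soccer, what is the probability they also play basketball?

P(A ∩ B) = 5/16
P(B) = 7/16
P(A|B) = P(A ∩ B) / P(B) = (5/16) / (7/16) = 5/7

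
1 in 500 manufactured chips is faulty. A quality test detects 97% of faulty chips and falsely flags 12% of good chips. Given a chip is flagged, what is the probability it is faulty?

Let D = the rare event, + = positive/flagged.
P(D) = 1/500
P(+|D) = 97/100
P(+|D') = 12/100 = 3/25
P(+) = P(+|D)P(D) + P(+|D')P(D')
     = \frac{97}{100} × \frac{1}{500} + \frac{3}{25} × \frac{499}{500}
     = \frac{1217}{10000}
P(D|+) = P(+|D)P(D)/P(+) = \frac{97}{6085}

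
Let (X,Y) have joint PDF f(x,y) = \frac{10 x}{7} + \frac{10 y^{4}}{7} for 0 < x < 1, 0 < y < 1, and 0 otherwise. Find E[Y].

E[Y] = ∫_0^1 ∫_0^1 y × f(x,y) dx dy
= \frac{25}{42}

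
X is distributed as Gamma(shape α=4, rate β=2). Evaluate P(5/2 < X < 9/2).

P(5/2 < X < 9/2) = ∫_{5/2}^{9/2} f(x) dx
where f(x) = \frac{8 x^{3} e^{- 2 x}}{3}
= \frac{2 \left(-258 + 59 e^{4}\right)}{3 e^{9}}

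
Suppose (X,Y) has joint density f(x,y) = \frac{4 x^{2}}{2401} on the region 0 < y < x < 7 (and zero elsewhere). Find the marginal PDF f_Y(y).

f_Y(y) = ∫_y^7 \frac{4 x^{2}}{2401} dx = \frac{4}{21} - \frac{4 y^{3}}{7203}
for 0 < y < 7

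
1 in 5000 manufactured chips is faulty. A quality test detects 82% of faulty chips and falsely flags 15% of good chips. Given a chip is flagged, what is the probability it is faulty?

Let D = the rare event, + = positive/flagged.
P(D) = 1/5000
P(+|D) = 82/100 = 41/50
P(+|D') = 15/100 = 3/20
P(+) = P(+|D)P(D) + P(+|D')P(D')
     = \frac{41}{50} × \frac{1}{5000} + \frac{3}{20} × \frac{4999}{5000}
     = \frac{75067}{500000}
P(D|+) = P(+|D)P(D)/P(+) = \frac{82}{75067}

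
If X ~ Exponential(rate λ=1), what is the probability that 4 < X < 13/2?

P(4 < X < 13/2) = ∫_{4}^{13/2} f(x) dx
where f(x) = e^{- x}
= - \frac{1}{e^{\frac{13}{2}}} + e^{-4}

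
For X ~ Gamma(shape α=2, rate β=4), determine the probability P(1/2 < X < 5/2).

P(1/2 < X < 5/2) = ∫_{1/2}^{5/2} f(x) dx
where f(x) = 16 x e^{- 4 x}
= \frac{-11 + 3 e^{8}}{e^{10}}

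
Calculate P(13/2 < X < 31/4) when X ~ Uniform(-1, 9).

P(13/2 < X < 31/4) = ∫_{13/2}^{31/4} f(x) dx
where f(x) = \frac{1}{10}
= \frac{1}{8}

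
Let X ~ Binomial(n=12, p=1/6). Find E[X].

For X ~ Binomial(n=12, p=1/6), the expected value is:
E[X] = 2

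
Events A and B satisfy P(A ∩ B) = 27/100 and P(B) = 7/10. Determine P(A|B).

P(A|B) = P(A ∩ B) / P(B)
= (27/100) / (7/10)
= 27/70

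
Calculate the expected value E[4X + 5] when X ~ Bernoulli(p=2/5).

For X ~ Bernoulli(p=2/5):
E[X] = \frac{2}{5}
E[4X + 5] = 4 × E[X] + 5 = \frac{33}{5}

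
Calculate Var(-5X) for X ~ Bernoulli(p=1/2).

For X ~ Bernoulli(p=1/2):
Var(X) = \frac{1}{4}
Var(-5X) = (-5)² × Var(X) = 25 × \frac{1}{4} = \frac{25}{4}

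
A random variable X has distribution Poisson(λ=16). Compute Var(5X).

For X ~ Poisson(λ=16):
Var(X) = 16
Var(5X) = (5)² × Var(X) = 25 × 16 = 400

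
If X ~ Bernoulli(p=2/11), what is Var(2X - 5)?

For X ~ Bernoulli(p=2/11):
Var(X) = \frac{18}{121}
Var(2X - 5) = (2)² × Var(X) = 4 × \frac{18}{121} = \frac{72}{121}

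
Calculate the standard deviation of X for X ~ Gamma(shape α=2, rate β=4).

For X ~ Gamma(shape α=2, rate β=4):
Var(X) = \frac{1}{8}
SD(X) = √(Var(X)) = √(\frac{1}{8}) = \frac{\sqrt{2}}{4}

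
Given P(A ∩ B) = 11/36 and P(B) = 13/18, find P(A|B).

P(A|B) = P(A ∩ B) / P(B)
= (11/36) / (13/18)
= 11/26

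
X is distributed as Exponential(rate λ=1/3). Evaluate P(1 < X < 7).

P(1 < X < 7) = ∫_{1}^{7} f(x) dx
where f(x) = \frac{e^{- \frac{x}{3}}}{3}
= - \frac{1 - e^{2}}{e^{\frac{7}{3}}}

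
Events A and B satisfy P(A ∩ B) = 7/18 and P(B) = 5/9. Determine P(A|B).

P(A|B) = P(A ∩ B) / P(B)
= (7/18) / (5/9)
= 7/10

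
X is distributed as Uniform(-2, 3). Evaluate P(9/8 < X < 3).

P(9/8 < X < 3) = ∫_{9/8}^{3} f(x) dx
where f(x) = \frac{1}{5}
= \frac{3}{8}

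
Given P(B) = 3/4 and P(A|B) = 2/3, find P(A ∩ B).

By definition, P(A|B) = P(A ∩ B) / P(B)
So P(A ∩ B) = P(A|B) × P(B)
= 2/3 × 3/4
= 1/2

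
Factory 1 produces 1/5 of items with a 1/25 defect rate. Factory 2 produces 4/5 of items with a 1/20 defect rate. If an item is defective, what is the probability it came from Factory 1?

Using Bayes' theorem:
P(F1) = 1/5, P(D|F1) = 1/25
P(F2) = 4/5, P(D|F2) = 1/20
P(D) = P(D|F1)P(F1) + P(D|F2)P(F2)
     = \frac{6}{125}
P(F1|D) = P(D|F1)P(F1) / P(D)
= \frac{1}{6}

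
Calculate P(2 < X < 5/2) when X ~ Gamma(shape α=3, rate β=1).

P(2 < X < 5/2) = ∫_{2}^{5/2} f(x) dx
where f(x) = \frac{x^{2} e^{- x}}{2}
= - \frac{53}{8 e^{\frac{5}{2}}} + \frac{5}{e^{2}}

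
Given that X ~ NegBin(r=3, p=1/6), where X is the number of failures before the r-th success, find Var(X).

For X ~ NegBin(r=3, p=1/6), where X is the number of failures before the r-th success:
Var(X) = 90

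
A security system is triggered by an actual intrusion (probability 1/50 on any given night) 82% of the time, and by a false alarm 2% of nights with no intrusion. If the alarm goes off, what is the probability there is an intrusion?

Let D = the rare event, + = positive/flagged.
P(D) = 1/50
P(+|D) = 82/100 = 41/50
P(+|D') = 2/100 = 1/50
P(+) = P(+|D)P(D) + P(+|D')P(D')
     = \frac{41}{50} × \frac{1}{50} + \frac{1}{50} × \frac{49}{50}
     = \frac{9}{250}
P(D|+) = P(+|D)P(D)/P(+) = \frac{41}{90}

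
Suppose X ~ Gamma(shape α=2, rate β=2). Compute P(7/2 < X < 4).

P(7/2 < X < 4) = ∫_{7/2}^{4} f(x) dx
where f(x) = 4 x e^{- 2 x}
= \frac{-9 + 8 e}{e^{8}}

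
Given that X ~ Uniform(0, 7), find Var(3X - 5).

For X ~ Uniform(0, 7):
Var(X) = \frac{49}{12}
Var(3X - 5) = (3)² × Var(X) = 9 × \frac{49}{12} = \frac{147}{4}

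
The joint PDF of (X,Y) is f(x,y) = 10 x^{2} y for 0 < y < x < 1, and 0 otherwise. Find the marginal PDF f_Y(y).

f_Y(y) = ∫_y^1 10 x^{2} y dx = \frac{10 y \left(1 - y^{3}\right)}{3}
for 0 < y < 1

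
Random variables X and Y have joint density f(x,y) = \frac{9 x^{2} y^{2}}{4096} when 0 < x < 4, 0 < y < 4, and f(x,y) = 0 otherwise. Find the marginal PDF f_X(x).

f_X(x) = ∫_0^4 f(x,y) dy
= ∫_0^4 \frac{9 x^{2} y^{2}}{4096} dy
= \frac{3 x^{2}}{64} for 0 < x < 4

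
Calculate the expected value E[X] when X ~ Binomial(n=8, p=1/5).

For X ~ Binomial(n=8, p=1/5), the expected value is:
E[X] = \frac{8}{5}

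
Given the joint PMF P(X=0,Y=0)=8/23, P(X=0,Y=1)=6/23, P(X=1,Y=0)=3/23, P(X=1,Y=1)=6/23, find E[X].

First find marginal of X:
P(X=0) = 14/23
P(X=1) = 9/23
E[X] = 0 × 14/23 + 1 × 9/23 = 9/23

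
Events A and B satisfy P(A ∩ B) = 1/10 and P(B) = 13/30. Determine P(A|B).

P(A|B) = P(A ∩ B) / P(B)
= (1/10) / (13/30)
= 3/13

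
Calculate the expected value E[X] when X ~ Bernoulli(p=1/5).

For X ~ Bernoulli(p=1/5), the expected value is:
E[X] = \frac{1}{5}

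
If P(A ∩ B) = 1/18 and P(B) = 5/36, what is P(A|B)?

P(A|B) = P(A ∩ B) / P(B)
= (1/18) / (5/36)
= 2/5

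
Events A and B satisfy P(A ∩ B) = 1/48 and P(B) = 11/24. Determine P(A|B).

P(A|B) = P(A ∩ B) / P(B)
= (1/48) / (11/24)
= 1/22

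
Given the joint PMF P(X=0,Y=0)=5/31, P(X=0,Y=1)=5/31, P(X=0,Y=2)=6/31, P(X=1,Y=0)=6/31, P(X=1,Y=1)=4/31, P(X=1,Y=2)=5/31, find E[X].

First find marginal of X:
P(X=0) = 16/31
P(X=1) = 15/31
E[X] = 0 × 16/31 + 1 × 15/31 = 15/31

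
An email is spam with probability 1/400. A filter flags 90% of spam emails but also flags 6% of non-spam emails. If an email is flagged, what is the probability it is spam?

Let D = the rare event, + = positive/flagged.
P(D) = 1/400
P(+|D) = 90/100 = 9/10
P(+|D') = 6/100 = 3/50
P(+) = P(+|D)P(D) + P(+|D')P(D')
     = \frac{9}{10} × \frac{1}{400} + \frac{3}{50} × \frac{399}{400}
     = \frac{621}{10000}
P(D|+) = P(+|D)P(D)/P(+) = \frac{5}{138}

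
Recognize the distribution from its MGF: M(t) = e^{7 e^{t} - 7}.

The MGF M(t) = e^{7 e^{t} - 7} is the standard form for the Poisson distribution.
Comparing with the known MGF formula identifies: Poisson(λ=7)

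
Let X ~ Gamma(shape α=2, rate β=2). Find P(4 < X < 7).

P(4 < X < 7) = ∫_{4}^{7} f(x) dx
where f(x) = 4 x e^{- 2 x}
= \frac{3 \left(-5 + 3 e^{6}\right)}{e^{14}}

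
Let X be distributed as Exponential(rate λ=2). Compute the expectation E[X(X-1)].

E[X(X-1)] = E[X² - X] = E[X²] - E[X]
E[X] = \frac{1}{2}
E[X²] = Var(X) + (E[X])² = \frac{1}{4} + (\frac{1}{2})² = \frac{1}{2}
E[X(X-1)] = \frac{1}{2} - \frac{1}{2} = 0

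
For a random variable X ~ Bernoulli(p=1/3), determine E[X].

For X ~ Bernoulli(p=1/3), the expected value is:
E[X] = \frac{1}{3}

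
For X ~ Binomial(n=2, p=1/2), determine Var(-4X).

For X ~ Binomial(n=2, p=1/2):
Var(X) = \frac{1}{2}
Var(-4X) = (-4)² × Var(X) = 16 × \frac{1}{2} = 8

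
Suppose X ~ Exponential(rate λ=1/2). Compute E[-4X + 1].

For X ~ Exponential(rate λ=1/2):
E[X] = 2
E[-4X + 1] = -4 × E[X] + 1 = -7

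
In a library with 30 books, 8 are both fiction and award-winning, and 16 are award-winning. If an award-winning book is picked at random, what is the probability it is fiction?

P(A ∩ B) = 8/30 = 4/15
P(B) = 16/30 = 8/15
P(A|B) = P(A ∩ B) / P(B) = (4/15) / (8/15) = 1/2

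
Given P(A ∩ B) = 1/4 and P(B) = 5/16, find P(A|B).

P(A|B) = P(A ∩ B) / P(B)
= (1/4) / (5/16)
= 4/5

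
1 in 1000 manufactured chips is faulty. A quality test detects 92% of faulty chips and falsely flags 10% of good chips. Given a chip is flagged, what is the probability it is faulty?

Let D = the rare event, + = positive/flagged.
P(D) = 1/1000
P(+|D) = 92/100 = 23/25
P(+|D') = 10/100 = 1/10
P(+) = P(+|D)P(D) + P(+|D')P(D')
     = \frac{23}{25} × \frac{1}{1000} + \frac{1}{10} × \frac{999}{1000}
     = \frac{5041}{50000}
P(D|+) = P(+|D)P(D)/P(+) = \frac{46}{5041}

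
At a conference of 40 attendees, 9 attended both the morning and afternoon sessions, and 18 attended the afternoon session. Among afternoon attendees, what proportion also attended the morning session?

P(A ∩ B) = 9/40
P(B) = 18/40 = 9/20
P(A|B) = P(A ∩ B) / P(B) = (9/40) / (9/20) = 1/2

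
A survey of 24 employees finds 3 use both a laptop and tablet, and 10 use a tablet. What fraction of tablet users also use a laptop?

P(A ∩ B) = 3/24 = 1/8
P(B) = 10/24 = 5/12
P(A|B) = P(A ∩ B) / P(B) = (1/8) / (5/12) = 3/10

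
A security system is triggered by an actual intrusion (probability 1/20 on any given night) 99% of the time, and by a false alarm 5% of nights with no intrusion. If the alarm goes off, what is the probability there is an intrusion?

Let D = the rare event, + = positive/flagged.
P(D) = 1/20
P(+|D) = 99/100
P(+|D') = 5/100 = 1/20
P(+) = P(+|D)P(D) + P(+|D')P(D')
     = \frac{99}{100} × \frac{1}{20} + \frac{1}{20} × \frac{19}{20}
     = \frac{97}{1000}
P(D|+) = P(+|D)P(D)/P(+) = \frac{99}{194}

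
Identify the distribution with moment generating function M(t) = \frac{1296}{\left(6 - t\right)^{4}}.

The MGF M(t) = \frac{1296}{\left(6 - t\right)^{4}} is the standard form for the Gamma distribution.
Comparing with the known MGF formula identifies: Gamma(shape α=4, rate β=6)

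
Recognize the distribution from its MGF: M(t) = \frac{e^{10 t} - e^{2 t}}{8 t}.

The MGF M(t) = \frac{e^{10 t} - e^{2 t}}{8 t} is the standard form for the Uniform distribution.
Comparing with the known MGF formula identifies: Uniform(2, 10)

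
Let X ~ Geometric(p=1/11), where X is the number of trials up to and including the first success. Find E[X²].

Using the identity E[X²] = Var(X) + (E[X])²:
E[X] = 11
Var(X) = 110
E[X²] = 110 + (11)²
= 231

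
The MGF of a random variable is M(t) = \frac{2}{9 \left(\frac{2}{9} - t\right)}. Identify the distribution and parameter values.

The MGF M(t) = \frac{2}{9 \left(\frac{2}{9} - t\right)} is the standard form for the Exponential distribution.
Comparing with the known MGF formula identifies: Exponential(rate λ=2/9)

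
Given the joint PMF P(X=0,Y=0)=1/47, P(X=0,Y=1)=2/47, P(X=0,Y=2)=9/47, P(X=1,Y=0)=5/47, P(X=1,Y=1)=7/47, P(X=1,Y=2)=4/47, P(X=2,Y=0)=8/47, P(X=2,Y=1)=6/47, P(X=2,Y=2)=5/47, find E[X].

First find marginal of X:
P(X=0) = 12/47
P(X=1) = 16/47
P(X=2) = 19/47
E[X] = 0 × 12/47 + 1 × 16/47 + 2 × 19/47 = 54/47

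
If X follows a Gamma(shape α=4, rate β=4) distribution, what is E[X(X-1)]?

E[X(X-1)] = E[X² - X] = E[X²] - E[X]
E[X] = 1
E[X²] = Var(X) + (E[X])² = \frac{1}{4} + (1)² = \frac{5}{4}
E[X(X-1)] = \frac{5}{4} - 1 = \frac{1}{4}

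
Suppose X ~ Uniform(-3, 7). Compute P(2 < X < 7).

P(2 < X < 7) = ∫_{2}^{7} f(x) dx
where f(x) = \frac{1}{10}
= \frac{1}{2}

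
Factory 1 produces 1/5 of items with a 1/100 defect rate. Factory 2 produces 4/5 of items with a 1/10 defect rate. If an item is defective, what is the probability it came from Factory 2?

Using Bayes' theorem:
P(F1) = 1/5, P(D|F1) = 1/100
P(F2) = 4/5, P(D|F2) = 1/10
P(D) = P(D|F1)P(F1) + P(D|F2)P(F2)
     = \frac{41}{500}
P(F2|D) = P(D|F2)P(F2) / P(D)
= \frac{40}{41}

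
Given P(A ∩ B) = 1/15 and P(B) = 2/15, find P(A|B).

P(A|B) = P(A ∩ B) / P(B)
= (1/15) / (2/15)
= 1/2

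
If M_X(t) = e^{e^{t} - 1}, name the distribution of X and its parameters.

The MGF M(t) = e^{e^{t} - 1} is the standard form for the Poisson distribution.
Comparing with the known MGF formula identifies: Poisson(λ=1)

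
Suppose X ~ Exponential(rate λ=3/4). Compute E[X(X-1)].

E[X(X-1)] = E[X² - X] = E[X²] - E[X]
E[X] = \frac{4}{3}
E[X²] = Var(X) + (E[X])² = \frac{16}{9} + (\frac{4}{3})² = \frac{32}{9}
E[X(X-1)] = \frac{32}{9} - \frac{4}{3} = \frac{20}{9}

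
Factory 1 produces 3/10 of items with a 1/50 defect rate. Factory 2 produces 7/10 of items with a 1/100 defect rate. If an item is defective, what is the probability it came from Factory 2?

Using Bayes' theorem:
P(F1) = 3/10, P(D|F1) = 1/50
P(F2) = 7/10, P(D|F2) = 1/100
P(D) = P(D|F1)P(F1) + P(D|F2)P(F2)
     = \frac{13}{1000}
P(F2|D) = P(D|F2)P(F2) / P(D)
= \frac{7}{13}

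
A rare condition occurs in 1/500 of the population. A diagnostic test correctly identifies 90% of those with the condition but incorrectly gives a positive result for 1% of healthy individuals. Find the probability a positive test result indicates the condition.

Let D = the rare event, + = positive/flagged.
P(D) = 1/500
P(+|D) = 90/100 = 9/10
P(+|D') = 1/100
P(+) = P(+|D)P(D) + P(+|D')P(D')
     = \frac{9}{10} × \frac{1}{500} + \frac{1}{100} × \frac{499}{500}
     = \frac{589}{50000}
P(D|+) = P(+|D)P(D)/P(+) = \frac{90}{589}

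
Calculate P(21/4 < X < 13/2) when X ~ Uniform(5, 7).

P(21/4 < X < 13/2) = ∫_{21/4}^{13/2} f(x) dx
where f(x) = \frac{1}{2}
= \frac{5}{8}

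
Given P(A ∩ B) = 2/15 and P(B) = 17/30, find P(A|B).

P(A|B) = P(A ∩ B) / P(B)
= (2/15) / (17/30)
= 4/17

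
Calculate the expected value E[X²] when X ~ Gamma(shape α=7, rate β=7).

Using the identity E[X²] = Var(X) + (E[X])²:
E[X] = 1
Var(X) = \frac{1}{7}
E[X²] = \frac{1}{7} + (1)²
= \frac{8}{7}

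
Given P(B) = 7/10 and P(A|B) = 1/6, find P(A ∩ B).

By definition, P(A|B) = P(A ∩ B) / P(B)
So P(A ∩ B) = P(A|B) × P(B)
= 1/6 × 7/10
= 7/60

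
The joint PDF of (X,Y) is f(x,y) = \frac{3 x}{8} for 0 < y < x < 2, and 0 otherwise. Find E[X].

f_X(x) = ∫_0^x \frac{3 x}{8} dy = \frac{3 x^{2}}{8}
E[X] = ∫_0^2 x × (\frac{3 x^{2}}{8}) dx = \frac{3}{2}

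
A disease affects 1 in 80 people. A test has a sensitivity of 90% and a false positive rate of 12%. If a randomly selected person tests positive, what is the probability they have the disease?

Let D = the rare event, + = positive/flagged.
P(D) = 1/80
P(+|D) = 90/100 = 9/10
P(+|D') = 12/100 = 3/25
P(+) = P(+|D)P(D) + P(+|D')P(D')
     = \frac{9}{10} × \frac{1}{80} + \frac{3}{25} × \frac{79}{80}
     = \frac{519}{4000}
P(D|+) = P(+|D)P(D)/P(+) = \frac{15}{173}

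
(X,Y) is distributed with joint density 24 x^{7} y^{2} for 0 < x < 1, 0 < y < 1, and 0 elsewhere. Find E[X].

E[X] = ∫_0^1 ∫_0^1 x × f(x,y) dy dx
= ∫_0^1 ∫_0^1 x × (24 x^{7} y^{2}) dy dx
= \frac{8}{9}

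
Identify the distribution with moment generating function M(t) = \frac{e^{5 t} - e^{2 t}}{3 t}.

The MGF M(t) = \frac{e^{5 t} - e^{2 t}}{3 t} is the standard form for the Uniform distribution.
Comparing with the known MGF formula identifies: Uniform(2, 5)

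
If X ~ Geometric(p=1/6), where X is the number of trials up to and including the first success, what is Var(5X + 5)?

For X ~ Geometric(p=1/6), where X is the number of trials up to and including the first success:
Var(X) = 30
Var(5X + 5) = (5)² × Var(X) = 25 × 30 = 750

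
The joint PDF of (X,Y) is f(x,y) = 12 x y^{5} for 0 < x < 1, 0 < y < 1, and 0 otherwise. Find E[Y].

E[Y] = ∫_0^1 ∫_0^1 y × f(x,y) dx dy
= \frac{6}{7}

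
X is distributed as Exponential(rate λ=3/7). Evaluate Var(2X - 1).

For X ~ Exponential(rate λ=3/7):
Var(X) = \frac{49}{9}
Var(2X - 1) = (2)² × Var(X) = 4 × \frac{49}{9} = \frac{196}{9}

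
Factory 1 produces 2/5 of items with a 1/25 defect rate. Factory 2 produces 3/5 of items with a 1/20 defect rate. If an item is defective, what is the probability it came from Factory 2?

Using Bayes' theorem:
P(F1) = 2/5, P(D|F1) = 1/25
P(F2) = 3/5, P(D|F2) = 1/20
P(D) = P(D|F1)P(F1) + P(D|F2)P(F2)
     = \frac{23}{500}
P(F2|D) = P(D|F2)P(F2) / P(D)
= \frac{15}{23}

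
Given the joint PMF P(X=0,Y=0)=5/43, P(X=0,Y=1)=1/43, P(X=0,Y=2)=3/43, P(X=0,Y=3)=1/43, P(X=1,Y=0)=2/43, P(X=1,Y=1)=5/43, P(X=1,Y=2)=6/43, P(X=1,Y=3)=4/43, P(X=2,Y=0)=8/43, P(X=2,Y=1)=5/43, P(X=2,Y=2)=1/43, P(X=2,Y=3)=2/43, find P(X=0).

P(X=0) = P(X=0,Y=0) + P(X=0,Y=1) + P(X=0,Y=2) + P(X=0,Y=3)
= 5/43 + 1/43 + 3/43 + 1/43
= 10/43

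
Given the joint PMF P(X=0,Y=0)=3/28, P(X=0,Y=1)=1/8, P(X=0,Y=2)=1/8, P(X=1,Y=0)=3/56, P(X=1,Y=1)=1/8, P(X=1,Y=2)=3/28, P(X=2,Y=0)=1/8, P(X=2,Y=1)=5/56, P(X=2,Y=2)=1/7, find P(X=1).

P(X=1) = P(X=1,Y=0) + P(X=1,Y=1) + P(X=1,Y=2)
= 3/56 + 1/8 + 3/28
= 2/7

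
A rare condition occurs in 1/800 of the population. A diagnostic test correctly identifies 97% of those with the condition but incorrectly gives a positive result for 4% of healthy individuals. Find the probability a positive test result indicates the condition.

Let D = the rare event, + = positive/flagged.
P(D) = 1/800
P(+|D) = 97/100
P(+|D') = 4/100 = 1/25
P(+) = P(+|D)P(D) + P(+|D')P(D')
     = \frac{97}{100} × \frac{1}{800} + \frac{1}{25} × \frac{799}{800}
     = \frac{3293}{80000}
P(D|+) = P(+|D)P(D)/P(+) = \frac{97}{3293}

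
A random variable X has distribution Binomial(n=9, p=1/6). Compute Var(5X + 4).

For X ~ Binomial(n=9, p=1/6):
Var(X) = \frac{5}{4}
Var(5X + 4) = (5)² × Var(X) = 25 × \frac{5}{4} = \frac{125}{4}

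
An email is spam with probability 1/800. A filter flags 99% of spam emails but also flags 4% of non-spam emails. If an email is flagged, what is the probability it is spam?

Let D = the rare event, + = positive/flagged.
P(D) = 1/800
P(+|D) = 99/100
P(+|D') = 4/100 = 1/25
P(+) = P(+|D)P(D) + P(+|D')P(D')
     = \frac{99}{100} × \frac{1}{800} + \frac{1}{25} × \frac{799}{800}
     = \frac{659}{16000}
P(D|+) = P(+|D)P(D)/P(+) = \frac{99}{3295}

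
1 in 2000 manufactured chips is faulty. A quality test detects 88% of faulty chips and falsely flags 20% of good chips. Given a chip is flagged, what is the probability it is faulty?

Let D = the rare event, + = positive/flagged.
P(D) = 1/2000
P(+|D) = 88/100 = 22/25
P(+|D') = 20/100 = 1/5
P(+) = P(+|D)P(D) + P(+|D')P(D')
     = \frac{22}{25} × \frac{1}{2000} + \frac{1}{5} × \frac{1999}{2000}
     = \frac{10017}{50000}
P(D|+) = P(+|D)P(D)/P(+) = \frac{22}{10017}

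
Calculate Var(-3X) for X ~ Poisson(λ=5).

For X ~ Poisson(λ=5):
Var(X) = 5
Var(-3X) = (-3)² × Var(X) = 9 × 5 = 45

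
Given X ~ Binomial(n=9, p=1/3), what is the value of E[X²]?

Using the identity E[X²] = Var(X) + (E[X])²:
E[X] = 3
Var(X) = 2
E[X²] = 2 + (3)²
= 11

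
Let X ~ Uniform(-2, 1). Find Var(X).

For X ~ Uniform(-2, 1):
Var(X) = \frac{3}{4}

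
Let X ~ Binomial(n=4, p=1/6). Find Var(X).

For X ~ Binomial(n=4, p=1/6):
Var(X) = \frac{5}{9}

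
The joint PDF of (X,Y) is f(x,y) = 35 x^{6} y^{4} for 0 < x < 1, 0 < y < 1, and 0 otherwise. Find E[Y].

E[Y] = ∫_0^1 ∫_0^1 y × f(x,y) dx dy
= \frac{5}{6}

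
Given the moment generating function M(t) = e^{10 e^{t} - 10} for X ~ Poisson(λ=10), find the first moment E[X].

To find E[X], compute M^(1)(0):
M^(1)(t) = 10 e^{t} e^{10 e^{t} - 10}
M^(1)(0) = 10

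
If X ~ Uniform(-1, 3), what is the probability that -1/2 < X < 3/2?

P(-1/2 < X < 3/2) = ∫_{-1/2}^{3/2} f(x) dx
where f(x) = \frac{1}{4}
= \frac{1}{2}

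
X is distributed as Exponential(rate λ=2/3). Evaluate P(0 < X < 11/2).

P(0 < X < 11/2) = ∫_{0}^{11/2} f(x) dx
where f(x) = \frac{2 e^{- \frac{2 x}{3}}}{3}
= 1 - e^{- \frac{11}{3}}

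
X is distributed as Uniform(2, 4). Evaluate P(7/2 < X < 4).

P(7/2 < X < 4) = ∫_{7/2}^{4} f(x) dx
where f(x) = \frac{1}{2}
= \frac{1}{4}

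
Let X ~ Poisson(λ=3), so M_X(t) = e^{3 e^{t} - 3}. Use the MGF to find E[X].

To find E[X], compute M^(1)(0):
M^(1)(t) = 3 e^{t} e^{3 e^{t} - 3}
M^(1)(0) = 3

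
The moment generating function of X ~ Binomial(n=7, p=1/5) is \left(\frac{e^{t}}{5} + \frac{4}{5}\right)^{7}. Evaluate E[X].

To find E[X], compute M^(1)(0):
M^(1)(t) = \frac{7 \left(\frac{e^{t}}{5} + \frac{4}{5}\right)^{6} e^{t}}{5}
M^(1)(0) = \frac{7}{5}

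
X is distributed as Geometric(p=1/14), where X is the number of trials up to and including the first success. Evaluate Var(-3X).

For X ~ Geometric(p=1/14), where X is the number of trials up to and including the first success:
Var(X) = 182
Var(-3X) = (-3)² × Var(X) = 9 × 182 = 1638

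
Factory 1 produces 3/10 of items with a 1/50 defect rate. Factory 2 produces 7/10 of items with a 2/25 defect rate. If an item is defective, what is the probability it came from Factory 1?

Using Bayes' theorem:
P(F1) = 3/10, P(D|F1) = 1/50
P(F2) = 7/10, P(D|F2) = 2/25
P(D) = P(D|F1)P(F1) + P(D|F2)P(F2)
     = \frac{31}{500}
P(F1|D) = P(D|F1)P(F1) / P(D)
= \frac{3}{31}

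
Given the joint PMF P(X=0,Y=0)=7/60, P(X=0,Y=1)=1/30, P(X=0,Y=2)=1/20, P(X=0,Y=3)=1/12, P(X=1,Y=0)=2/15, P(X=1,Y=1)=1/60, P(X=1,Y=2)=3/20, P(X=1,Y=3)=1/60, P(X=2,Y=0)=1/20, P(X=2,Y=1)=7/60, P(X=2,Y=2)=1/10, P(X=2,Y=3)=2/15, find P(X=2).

P(X=2) = P(X=2,Y=0) + P(X=2,Y=1) + P(X=2,Y=2) + P(X=2,Y=3)
= 1/20 + 7/60 + 1/10 + 2/15
= 2/5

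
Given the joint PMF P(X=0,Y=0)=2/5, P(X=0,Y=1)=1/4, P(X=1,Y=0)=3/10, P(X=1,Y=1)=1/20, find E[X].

First find marginal of X:
P(X=0) = 13/20
P(X=1) = 7/20
E[X] = 0 × 13/20 + 1 × 7/20 = 7/20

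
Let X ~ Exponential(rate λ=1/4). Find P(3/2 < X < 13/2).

P(3/2 < X < 13/2) = ∫_{3/2}^{13/2} f(x) dx
where f(x) = \frac{e^{- \frac{x}{4}}}{4}
= - \frac{1 - e^{\frac{5}{4}}}{e^{\frac{13}{8}}}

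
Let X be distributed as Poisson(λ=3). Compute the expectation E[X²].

Using the identity E[X²] = Var(X) + (E[X])²:
E[X] = 3
Var(X) = 3
E[X²] = 3 + (3)²
= 12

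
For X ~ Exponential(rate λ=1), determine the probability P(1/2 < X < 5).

P(1/2 < X < 5) = ∫_{1/2}^{5} f(x) dx
where f(x) = e^{- x}
= - \frac{1}{e^{5}} + e^{- \frac{1}{2}}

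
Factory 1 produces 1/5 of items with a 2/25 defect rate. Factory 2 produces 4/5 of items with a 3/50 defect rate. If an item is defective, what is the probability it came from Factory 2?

Using Bayes' theorem:
P(F1) = 1/5, P(D|F1) = 2/25
P(F2) = 4/5, P(D|F2) = 3/50
P(D) = P(D|F1)P(F1) + P(D|F2)P(F2)
     = \frac{8}{125}
P(F2|D) = P(D|F2)P(F2) / P(D)
= \frac{3}{4}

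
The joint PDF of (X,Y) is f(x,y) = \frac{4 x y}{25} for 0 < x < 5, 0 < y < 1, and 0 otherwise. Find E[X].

f_X(x) = ∫_0^1 \frac{4 x y}{25} dy = \frac{2 x}{25}
E[X] = ∫_0^5 x × (\frac{2 x}{25}) dx = \frac{10}{3}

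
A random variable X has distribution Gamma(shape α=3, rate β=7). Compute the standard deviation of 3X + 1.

For X ~ Gamma(shape α=3, rate β=7):
Var(X) = \frac{3}{49}
SD(X) = √(Var(X)) = √(\frac{3}{49}) = \frac{\sqrt{3}}{7}
SD(3X + 1) = |3| × SD(X) = 3 × \frac{\sqrt{3}}{7} = \frac{3 \sqrt{3}}{7}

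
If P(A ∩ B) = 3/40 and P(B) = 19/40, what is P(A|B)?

P(A|B) = P(A ∩ B) / P(B)
= (3/40) / (19/40)
= 3/19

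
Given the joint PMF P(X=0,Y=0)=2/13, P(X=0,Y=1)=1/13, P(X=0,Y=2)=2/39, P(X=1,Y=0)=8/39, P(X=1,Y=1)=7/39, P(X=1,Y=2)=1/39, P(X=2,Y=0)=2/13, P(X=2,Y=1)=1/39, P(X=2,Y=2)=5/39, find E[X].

First find marginal of X:
P(X=0) = 11/39
P(X=1) = 16/39
P(X=2) = 4/13
E[X] = 0 × 11/39 + 1 × 16/39 + 2 × 4/13 = 40/39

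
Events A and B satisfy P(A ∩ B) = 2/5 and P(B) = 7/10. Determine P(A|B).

P(A|B) = P(A ∩ B) / P(B)
= (2/5) / (7/10)
= 4/7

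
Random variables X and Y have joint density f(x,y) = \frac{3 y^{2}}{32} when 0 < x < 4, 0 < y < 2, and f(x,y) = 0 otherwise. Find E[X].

f_X(x) = ∫_0^2 \frac{3 y^{2}}{32} dy = \frac{1}{4}
E[X] = ∫_0^4 x × (\frac{1}{4}) dx = 2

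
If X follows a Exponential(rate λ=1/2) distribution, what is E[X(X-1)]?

E[X(X-1)] = E[X² - X] = E[X²] - E[X]
E[X] = 2
E[X²] = Var(X) + (E[X])² = 4 + (2)² = 8
E[X(X-1)] = 8 - 2 = 6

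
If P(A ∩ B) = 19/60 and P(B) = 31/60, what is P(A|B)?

P(A|B) = P(A ∩ B) / P(B)
= (19/60) / (31/60)
= 19/31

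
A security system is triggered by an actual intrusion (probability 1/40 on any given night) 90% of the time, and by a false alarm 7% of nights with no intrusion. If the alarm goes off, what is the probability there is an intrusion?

Let D = the rare event, + = positive/flagged.
P(D) = 1/40
P(+|D) = 90/100 = 9/10
P(+|D') = 7/100
P(+) = P(+|D)P(D) + P(+|D')P(D')
     = \frac{9}{10} × \frac{1}{40} + \frac{7}{100} × \frac{39}{40}
     = \frac{363}{4000}
P(D|+) = P(+|D)P(D)/P(+) = \frac{30}{121}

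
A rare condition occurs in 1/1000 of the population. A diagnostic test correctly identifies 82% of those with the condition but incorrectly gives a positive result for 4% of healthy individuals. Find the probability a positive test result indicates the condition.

Let D = the rare event, + = positive/flagged.
P(D) = 1/1000
P(+|D) = 82/100 = 41/50
P(+|D') = 4/100 = 1/25
P(+) = P(+|D)P(D) + P(+|D')P(D')
     = \frac{41}{50} × \frac{1}{1000} + \frac{1}{25} × \frac{999}{1000}
     = \frac{2039}{50000}
P(D|+) = P(+|D)P(D)/P(+) = \frac{41}{2039}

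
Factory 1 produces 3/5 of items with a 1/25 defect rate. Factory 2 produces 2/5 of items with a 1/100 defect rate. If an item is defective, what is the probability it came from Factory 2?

Using Bayes' theorem:
P(F1) = 3/5, P(D|F1) = 1/25
P(F2) = 2/5, P(D|F2) = 1/100
P(D) = P(D|F1)P(F1) + P(D|F2)P(F2)
     = \frac{7}{250}
P(F2|D) = P(D|F2)P(F2) / P(D)
= \frac{1}{7}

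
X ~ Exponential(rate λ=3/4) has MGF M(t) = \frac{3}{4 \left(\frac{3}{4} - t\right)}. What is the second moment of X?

To find E[X^2], compute M^(2)(0):
M^(1)(t) = \frac{3}{4 \left(\frac{3}{4} - t\right)^{2}}
M^(2)(t) = \frac{3}{2 \left(\frac{3}{4} - t\right)^{3}}
M^(2)(0) = \frac{32}{9}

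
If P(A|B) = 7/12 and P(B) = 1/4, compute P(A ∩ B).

By definition, P(A|B) = P(A ∩ B) / P(B)
So P(A ∩ B) = P(A|B) × P(B)
= 7/12 × 1/4
= 7/48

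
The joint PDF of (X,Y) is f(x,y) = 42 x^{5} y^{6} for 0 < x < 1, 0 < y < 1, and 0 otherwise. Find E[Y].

E[Y] = ∫_0^1 ∫_0^1 y × f(x,y) dx dy
= \frac{7}{8}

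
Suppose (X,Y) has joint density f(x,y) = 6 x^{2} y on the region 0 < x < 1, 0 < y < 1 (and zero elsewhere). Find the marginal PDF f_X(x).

f_X(x) = ∫_0^1 f(x,y) dy
= ∫_0^1 6 x^{2} y dy
= 3 x^{2} for 0 < x < 1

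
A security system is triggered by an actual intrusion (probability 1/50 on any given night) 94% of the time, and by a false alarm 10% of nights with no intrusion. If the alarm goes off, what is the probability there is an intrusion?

Let D = the rare event, + = positive/flagged.
P(D) = 1/50
P(+|D) = 94/100 = 47/50
P(+|D') = 10/100 = 1/10
P(+) = P(+|D)P(D) + P(+|D')P(D')
     = \frac{47}{50} × \frac{1}{50} + \frac{1}{10} × \frac{49}{50}
     = \frac{73}{625}
P(D|+) = P(+|D)P(D)/P(+) = \frac{47}{292}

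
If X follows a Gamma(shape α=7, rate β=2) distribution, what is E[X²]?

Using the identity E[X²] = Var(X) + (E[X])²:
E[X] = \frac{7}{2}
Var(X) = \frac{7}{4}
E[X²] = \frac{7}{4} + (\frac{7}{2})²
= 14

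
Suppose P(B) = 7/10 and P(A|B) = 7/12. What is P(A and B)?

By definition, P(A|B) = P(A ∩ B) / P(B)
So P(A ∩ B) = P(A|B) × P(B)
= 7/12 × 7/10
= 49/120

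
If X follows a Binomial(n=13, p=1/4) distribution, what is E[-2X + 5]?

For X ~ Binomial(n=13, p=1/4):
E[X] = \frac{13}{4}
E[-2X + 5] = -2 × E[X] + 5 = - \frac{3}{2}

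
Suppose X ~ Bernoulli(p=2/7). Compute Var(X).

For X ~ Bernoulli(p=2/7):
Var(X) = \frac{10}{49}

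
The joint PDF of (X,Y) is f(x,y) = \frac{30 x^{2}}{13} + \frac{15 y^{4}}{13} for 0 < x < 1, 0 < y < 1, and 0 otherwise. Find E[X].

E[X] = ∫_0^1 ∫_0^1 x × f(x,y) dy dx
= ∫_0^1 ∫_0^1 x × (\frac{30 x^{2}}{13} + \frac{15 y^{4}}{13}) dy dx
= \frac{9}{13}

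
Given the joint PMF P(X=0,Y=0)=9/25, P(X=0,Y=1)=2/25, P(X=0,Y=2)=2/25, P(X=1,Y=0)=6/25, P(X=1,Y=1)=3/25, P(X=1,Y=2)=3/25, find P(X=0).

P(X=0) = P(X=0,Y=0) + P(X=0,Y=1) + P(X=0,Y=2)
= 9/25 + 2/25 + 2/25
= 13/25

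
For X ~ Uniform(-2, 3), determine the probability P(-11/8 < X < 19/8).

P(-11/8 < X < 19/8) = ∫_{-11/8}^{19/8} f(x) dx
where f(x) = \frac{1}{5}
= \frac{3}{4}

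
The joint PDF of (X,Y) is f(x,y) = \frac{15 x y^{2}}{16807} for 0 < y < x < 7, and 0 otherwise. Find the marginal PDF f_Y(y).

f_Y(y) = ∫_y^7 \frac{15 x y^{2}}{16807} dx = \frac{15 y^{2} \left(49 - y^{2}\right)}{33614}
for 0 < y < 7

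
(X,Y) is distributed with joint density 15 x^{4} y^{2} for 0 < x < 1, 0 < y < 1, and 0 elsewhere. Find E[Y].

E[Y] = ∫_0^1 ∫_0^1 y × f(x,y) dx dy
= \frac{3}{4}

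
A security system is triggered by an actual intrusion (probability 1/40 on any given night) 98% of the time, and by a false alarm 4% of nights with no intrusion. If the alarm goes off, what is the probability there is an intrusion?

Let D = the rare event, + = positive/flagged.
P(D) = 1/40
P(+|D) = 98/100 = 49/50
P(+|D') = 4/100 = 1/25
P(+) = P(+|D)P(D) + P(+|D')P(D')
     = \frac{49}{50} × \frac{1}{40} + \frac{1}{25} × \frac{39}{40}
     = \frac{127}{2000}
P(D|+) = P(+|D)P(D)/P(+) = \frac{49}{127}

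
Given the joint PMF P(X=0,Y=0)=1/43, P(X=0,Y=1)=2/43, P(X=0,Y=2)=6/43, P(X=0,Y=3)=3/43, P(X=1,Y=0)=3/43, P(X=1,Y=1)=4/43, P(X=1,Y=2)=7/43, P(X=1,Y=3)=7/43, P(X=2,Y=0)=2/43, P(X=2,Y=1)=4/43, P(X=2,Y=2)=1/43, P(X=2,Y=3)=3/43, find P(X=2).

P(X=2) = P(X=2,Y=0) + P(X=2,Y=1) + P(X=2,Y=2) + P(X=2,Y=3)
= 2/43 + 4/43 + 1/43 + 3/43
= 10/43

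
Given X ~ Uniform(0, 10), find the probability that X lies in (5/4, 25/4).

P(5/4 < X < 25/4) = ∫_{5/4}^{25/4} f(x) dx
where f(x) = \frac{1}{10}
= \frac{1}{2}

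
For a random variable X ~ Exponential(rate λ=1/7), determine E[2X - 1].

For X ~ Exponential(rate λ=1/7):
E[X] = 7
E[2X - 1] = 2 × E[X] - 1 = 13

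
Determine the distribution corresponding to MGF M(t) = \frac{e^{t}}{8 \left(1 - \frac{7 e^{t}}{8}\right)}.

The MGF M(t) = \frac{e^{t}}{8 \left(1 - \frac{7 e^{t}}{8}\right)} is the standard form for the Geometric distribution.
Comparing with the known MGF formula identifies: Geometric(p=1/8), X = trial number of first success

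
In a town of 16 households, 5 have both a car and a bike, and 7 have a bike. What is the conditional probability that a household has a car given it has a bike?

P(A ∩ B) = 5/16
P(B) = 7/16
P(A|B) = P(A ∩ B) / P(B) = (5/16) / (7/16) = 5/7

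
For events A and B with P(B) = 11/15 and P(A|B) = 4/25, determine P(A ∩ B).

By definition, P(A|B) = P(A ∩ B) / P(B)
So P(A ∩ B) = P(A|B) × P(B)
= 4/25 × 11/15
= 44/375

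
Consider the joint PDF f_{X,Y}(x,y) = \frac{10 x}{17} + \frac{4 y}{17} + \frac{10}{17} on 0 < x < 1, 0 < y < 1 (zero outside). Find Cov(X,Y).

E[XY] = ∫∫ xy × f(x,y) dx dy = \frac{29}{102}
E[X] = \frac{28}{51}
E[Y] = \frac{53}{102}
Cov(X,Y) = E[XY] - E[X]E[Y] = - \frac{5}{5202}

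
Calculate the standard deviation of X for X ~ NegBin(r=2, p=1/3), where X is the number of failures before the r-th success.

For X ~ NegBin(r=2, p=1/3), where X is the number of failures before the r-th success:
Var(X) = 12
SD(X) = √(Var(X)) = √(12) = 2 \sqrt{3}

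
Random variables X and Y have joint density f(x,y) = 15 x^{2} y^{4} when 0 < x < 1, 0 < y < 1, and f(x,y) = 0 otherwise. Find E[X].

E[X] = ∫_0^1 ∫_0^1 x × f(x,y) dy dx
= ∫_0^1 ∫_0^1 x × (15 x^{2} y^{4}) dy dx
= \frac{3}{4}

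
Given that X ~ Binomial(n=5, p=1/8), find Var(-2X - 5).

For X ~ Binomial(n=5, p=1/8):
Var(X) = \frac{35}{64}
Var(-2X - 5) = (-2)² × Var(X) = 4 × \frac{35}{64} = \frac{35}{16}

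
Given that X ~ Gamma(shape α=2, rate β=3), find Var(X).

For X ~ Gamma(shape α=2, rate β=3):
Var(X) = \frac{2}{9}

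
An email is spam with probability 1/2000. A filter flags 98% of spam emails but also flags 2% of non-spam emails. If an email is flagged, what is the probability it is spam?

Let D = the rare event, + = positive/flagged.
P(D) = 1/2000
P(+|D) = 98/100 = 49/50
P(+|D') = 2/100 = 1/50
P(+) = P(+|D)P(D) + P(+|D')P(D')
     = \frac{49}{50} × \frac{1}{2000} + \frac{1}{50} × \frac{1999}{2000}
     = \frac{64}{3125}
P(D|+) = P(+|D)P(D)/P(+) = \frac{49}{2048}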